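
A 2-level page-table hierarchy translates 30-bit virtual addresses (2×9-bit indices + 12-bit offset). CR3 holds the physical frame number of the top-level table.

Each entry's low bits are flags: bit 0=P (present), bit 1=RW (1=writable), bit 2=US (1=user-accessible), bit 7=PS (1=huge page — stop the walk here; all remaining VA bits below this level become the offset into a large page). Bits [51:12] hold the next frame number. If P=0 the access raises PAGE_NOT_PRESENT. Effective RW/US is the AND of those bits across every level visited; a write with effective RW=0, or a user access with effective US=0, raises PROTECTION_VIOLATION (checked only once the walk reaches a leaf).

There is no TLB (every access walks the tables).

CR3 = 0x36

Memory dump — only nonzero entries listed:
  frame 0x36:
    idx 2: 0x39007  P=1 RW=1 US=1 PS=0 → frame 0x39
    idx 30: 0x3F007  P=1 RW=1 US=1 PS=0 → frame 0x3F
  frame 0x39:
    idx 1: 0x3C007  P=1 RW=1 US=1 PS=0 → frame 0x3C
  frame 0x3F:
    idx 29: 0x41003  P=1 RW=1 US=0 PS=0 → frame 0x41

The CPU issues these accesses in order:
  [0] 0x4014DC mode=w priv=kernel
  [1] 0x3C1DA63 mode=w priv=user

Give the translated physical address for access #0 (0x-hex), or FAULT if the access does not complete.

Per-access translation:
#0 VA=0x4014DC (w,kernel):
  L0 @0x36[2] → 0x39007  P=1,RW=1,US=1,PS=0
  L1 @0x39[1] → 0x3C007  P=1,RW=1,US=1,PS=0
  ⇒ phys 0x3C4DC  [2 reads]
#1 VA=0x3C1DA63 (w,user):
  L0 @0x36[30] → 0x3F007  P=1,RW=1,US=1,PS=0
  L1 @0x3F[29] → 0x41003  P=1,RW=1,US=0,PS=0
  ⇒ fault: PROTECTION_VIOLATION  — 2 lookups

Access #0 PA: 0x3C4DC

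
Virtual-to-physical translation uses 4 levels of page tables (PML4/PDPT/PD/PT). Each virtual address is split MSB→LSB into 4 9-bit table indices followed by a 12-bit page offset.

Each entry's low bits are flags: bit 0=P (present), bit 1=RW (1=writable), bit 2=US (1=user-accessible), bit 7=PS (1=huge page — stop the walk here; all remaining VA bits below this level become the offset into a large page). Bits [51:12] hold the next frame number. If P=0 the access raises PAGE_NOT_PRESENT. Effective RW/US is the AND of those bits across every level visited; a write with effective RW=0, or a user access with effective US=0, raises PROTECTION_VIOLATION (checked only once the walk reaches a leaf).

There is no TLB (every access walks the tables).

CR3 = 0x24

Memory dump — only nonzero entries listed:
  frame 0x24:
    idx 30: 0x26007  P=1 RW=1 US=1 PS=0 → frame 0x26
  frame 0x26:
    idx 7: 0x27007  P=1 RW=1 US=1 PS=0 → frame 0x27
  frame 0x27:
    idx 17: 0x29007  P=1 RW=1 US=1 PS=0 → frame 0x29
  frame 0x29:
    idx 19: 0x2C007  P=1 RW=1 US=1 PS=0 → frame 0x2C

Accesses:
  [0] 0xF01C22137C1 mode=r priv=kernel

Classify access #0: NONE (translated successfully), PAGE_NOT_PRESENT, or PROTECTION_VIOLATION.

Walk each access:
#0 VA=0xF01C22137C1 (r,kernel):
  lvl0: tbl 0x24, slot 30 ⇒ 0x26007 (P1/RW1/US1/PS0)
  lvl1: tbl 0x26, slot 7 ⇒ 0x27007 (P1/RW1/US1/PS0)
  lvl2: tbl 0x27, slot 17 ⇒ 0x29007 (P1/RW1/US1/PS0)
  lvl3: tbl 0x29, slot 19 ⇒ 0x2C007 (P1/RW1/US1/PS0)
  ⇒ phys 0x2C7C1  [4 reads]

Access #0 fault: NONE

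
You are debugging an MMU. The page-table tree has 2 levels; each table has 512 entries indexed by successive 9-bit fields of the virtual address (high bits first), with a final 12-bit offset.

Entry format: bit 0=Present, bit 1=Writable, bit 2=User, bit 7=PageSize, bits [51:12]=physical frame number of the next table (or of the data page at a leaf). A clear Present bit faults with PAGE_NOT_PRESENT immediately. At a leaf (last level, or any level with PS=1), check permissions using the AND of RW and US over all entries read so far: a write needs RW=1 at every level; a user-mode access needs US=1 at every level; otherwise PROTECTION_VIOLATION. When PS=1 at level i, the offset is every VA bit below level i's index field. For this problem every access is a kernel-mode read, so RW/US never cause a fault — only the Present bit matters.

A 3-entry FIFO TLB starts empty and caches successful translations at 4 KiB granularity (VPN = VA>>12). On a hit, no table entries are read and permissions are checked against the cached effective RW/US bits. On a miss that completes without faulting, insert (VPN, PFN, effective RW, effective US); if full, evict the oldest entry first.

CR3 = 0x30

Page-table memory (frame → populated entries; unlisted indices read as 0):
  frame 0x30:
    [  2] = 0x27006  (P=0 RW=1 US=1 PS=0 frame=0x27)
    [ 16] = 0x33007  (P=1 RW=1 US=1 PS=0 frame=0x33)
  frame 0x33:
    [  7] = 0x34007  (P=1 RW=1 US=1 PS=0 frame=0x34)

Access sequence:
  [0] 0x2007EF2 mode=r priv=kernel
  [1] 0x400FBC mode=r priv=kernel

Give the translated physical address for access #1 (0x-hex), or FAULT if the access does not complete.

Walk each access:
#0 VA=0x2007EF2 (r,kernel):
  L0 @0x30[16] → 0x33007  P=1,RW=1,US=1,PS=0
  L1 @0x33[7] → 0x34007  P=1,RW=1,US=1,PS=0
  → PA=0x34EF2  (2 entries read)
#1 VA=0x400FBC (r,kernel):
  L0 @0x30[2] → 0x27006  P=0,RW=1,US=1,PS=0
  ⇒ fault: PAGE_NOT_PRESENT  — 1 lookups

Access #1 PA: FAULT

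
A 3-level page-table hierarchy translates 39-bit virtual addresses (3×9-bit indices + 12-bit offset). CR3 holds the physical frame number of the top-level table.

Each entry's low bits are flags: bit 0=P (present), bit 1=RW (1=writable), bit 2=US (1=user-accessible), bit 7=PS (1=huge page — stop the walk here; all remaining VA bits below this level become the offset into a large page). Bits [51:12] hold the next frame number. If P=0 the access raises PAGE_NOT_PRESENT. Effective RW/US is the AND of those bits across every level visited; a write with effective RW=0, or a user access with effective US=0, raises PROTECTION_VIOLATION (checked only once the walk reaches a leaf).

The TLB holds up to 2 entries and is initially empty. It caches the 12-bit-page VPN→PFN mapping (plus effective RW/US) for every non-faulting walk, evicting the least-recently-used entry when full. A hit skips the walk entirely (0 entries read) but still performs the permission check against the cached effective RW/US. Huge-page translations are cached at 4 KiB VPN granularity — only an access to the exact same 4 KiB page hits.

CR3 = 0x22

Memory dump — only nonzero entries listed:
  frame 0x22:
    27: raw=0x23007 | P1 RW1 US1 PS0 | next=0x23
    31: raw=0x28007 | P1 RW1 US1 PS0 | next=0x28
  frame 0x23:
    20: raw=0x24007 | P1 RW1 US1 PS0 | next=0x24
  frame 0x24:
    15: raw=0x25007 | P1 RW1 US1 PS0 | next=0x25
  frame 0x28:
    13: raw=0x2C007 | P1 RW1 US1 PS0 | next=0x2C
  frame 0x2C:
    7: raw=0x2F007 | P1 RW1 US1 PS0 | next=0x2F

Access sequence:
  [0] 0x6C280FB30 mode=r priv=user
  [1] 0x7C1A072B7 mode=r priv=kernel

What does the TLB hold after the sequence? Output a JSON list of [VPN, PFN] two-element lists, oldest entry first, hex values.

Per-access translation:
#0 VA=0x6C280FB30 (r,user):
  [0] read 0x22 idx=27: raw=0x23007 flags P=1 W=1 U=1 S=0
  [1] read 0x23 idx=20: raw=0x24007 flags P=1 W=1 U=1 S=0
  [2] read 0x24 idx=15: raw=0x25007 flags P=1 W=1 U=1 S=0
  ⇒ phys 0x25B30  [3 reads]
#1 VA=0x7C1A072B7 (r,kernel):
  [0] read 0x22 idx=31: raw=0x28007 flags P=1 W=1 U=1 S=0
  [1] read 0x28 idx=13: raw=0x2C007 flags P=1 W=1 U=1 S=0
  [2] read 0x2C idx=7: raw=0x2F007 flags P=1 W=1 U=1 S=0
  ⇒ phys 0x2F2B7  [3 reads]

TLB: [["0x6C280F", "0x25"], ["0x7C1A07", "0x2F"]]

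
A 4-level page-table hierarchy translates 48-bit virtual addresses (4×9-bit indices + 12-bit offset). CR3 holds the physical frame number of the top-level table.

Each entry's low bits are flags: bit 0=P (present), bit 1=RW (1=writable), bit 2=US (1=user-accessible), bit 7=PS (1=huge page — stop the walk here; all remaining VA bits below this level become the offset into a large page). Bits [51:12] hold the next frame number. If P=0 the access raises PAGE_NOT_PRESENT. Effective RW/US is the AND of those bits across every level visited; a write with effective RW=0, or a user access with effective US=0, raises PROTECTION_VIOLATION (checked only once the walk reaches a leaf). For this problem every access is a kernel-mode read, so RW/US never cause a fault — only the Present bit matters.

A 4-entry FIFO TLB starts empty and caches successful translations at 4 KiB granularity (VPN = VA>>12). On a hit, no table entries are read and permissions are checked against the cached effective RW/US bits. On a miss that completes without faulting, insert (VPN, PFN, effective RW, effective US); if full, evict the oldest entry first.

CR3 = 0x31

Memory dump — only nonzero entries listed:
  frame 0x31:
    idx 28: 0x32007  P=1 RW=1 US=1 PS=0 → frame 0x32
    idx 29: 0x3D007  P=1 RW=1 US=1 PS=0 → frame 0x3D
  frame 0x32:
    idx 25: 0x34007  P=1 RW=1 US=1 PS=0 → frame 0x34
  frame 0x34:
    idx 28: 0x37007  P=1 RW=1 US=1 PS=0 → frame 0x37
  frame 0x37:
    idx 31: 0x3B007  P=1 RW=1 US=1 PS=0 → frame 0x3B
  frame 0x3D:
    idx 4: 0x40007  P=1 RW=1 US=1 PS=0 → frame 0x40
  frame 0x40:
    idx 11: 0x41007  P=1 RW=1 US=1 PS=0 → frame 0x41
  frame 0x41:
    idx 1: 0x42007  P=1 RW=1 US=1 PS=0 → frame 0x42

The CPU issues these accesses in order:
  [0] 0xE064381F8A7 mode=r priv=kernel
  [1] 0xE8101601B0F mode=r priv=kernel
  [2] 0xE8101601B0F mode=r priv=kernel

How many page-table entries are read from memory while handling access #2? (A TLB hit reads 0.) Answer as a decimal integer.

Per-access translation:
#0 VA=0xE064381F8A7 (r,kernel):
  lvl0: tbl 0x31, slot 28 ⇒ 0x32007 (P1/RW1/US1/PS0)
  lvl1: tbl 0x32, slot 25 ⇒ 0x34007 (P1/RW1/US1/PS0)
  lvl2: tbl 0x34, slot 28 ⇒ 0x37007 (P1/RW1/US1/PS0)
  lvl3: tbl 0x37, slot 31 ⇒ 0x3B007 (P1/RW1/US1/PS0)
  ✓ 0x3B8A7  — 4 lookups
#1 VA=0xE8101601B0F (r,kernel):
  lvl0: tbl 0x31, slot 29 ⇒ 0x3D007 (P1/RW1/US1/PS0)
  lvl1: tbl 0x3D, slot 4 ⇒ 0x40007 (P1/RW1/US1/PS0)
  lvl2: tbl 0x40, slot 11 ⇒ 0x41007 (P1/RW1/US1/PS0)
  lvl3: tbl 0x41, slot 1 ⇒ 0x42007 (P1/RW1/US1/PS0)
  ✓ 0x42B0F  — 4 lookups
#2 VA=0xE8101601B0F (r,kernel):
  TLB hit vpn=0xE8101601 → PA=0x42B0F

Entries read for #2: 0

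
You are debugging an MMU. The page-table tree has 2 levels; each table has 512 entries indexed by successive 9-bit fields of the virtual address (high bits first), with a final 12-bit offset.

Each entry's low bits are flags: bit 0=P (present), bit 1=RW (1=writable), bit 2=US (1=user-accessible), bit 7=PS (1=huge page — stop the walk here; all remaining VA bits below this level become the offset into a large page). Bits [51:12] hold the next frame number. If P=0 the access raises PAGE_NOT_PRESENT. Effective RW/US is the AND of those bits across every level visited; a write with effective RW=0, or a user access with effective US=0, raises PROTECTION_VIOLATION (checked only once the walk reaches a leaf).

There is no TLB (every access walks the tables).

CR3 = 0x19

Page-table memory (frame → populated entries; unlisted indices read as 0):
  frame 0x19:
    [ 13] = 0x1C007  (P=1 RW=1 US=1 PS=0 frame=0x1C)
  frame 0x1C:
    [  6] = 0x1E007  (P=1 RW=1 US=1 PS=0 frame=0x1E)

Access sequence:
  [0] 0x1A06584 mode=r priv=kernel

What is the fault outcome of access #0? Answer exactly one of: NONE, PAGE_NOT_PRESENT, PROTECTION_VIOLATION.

Trace:
#0 VA=0x1A06584 (r,kernel):
  L0 @0x19[13] → 0x1C007  P=1,RW=1,US=1,PS=0
  L1 @0x1C[6] → 0x1E007  P=1,RW=1,US=1,PS=0
  → PA=0x1E584  (2 entries read)

Access #0 fault: NONE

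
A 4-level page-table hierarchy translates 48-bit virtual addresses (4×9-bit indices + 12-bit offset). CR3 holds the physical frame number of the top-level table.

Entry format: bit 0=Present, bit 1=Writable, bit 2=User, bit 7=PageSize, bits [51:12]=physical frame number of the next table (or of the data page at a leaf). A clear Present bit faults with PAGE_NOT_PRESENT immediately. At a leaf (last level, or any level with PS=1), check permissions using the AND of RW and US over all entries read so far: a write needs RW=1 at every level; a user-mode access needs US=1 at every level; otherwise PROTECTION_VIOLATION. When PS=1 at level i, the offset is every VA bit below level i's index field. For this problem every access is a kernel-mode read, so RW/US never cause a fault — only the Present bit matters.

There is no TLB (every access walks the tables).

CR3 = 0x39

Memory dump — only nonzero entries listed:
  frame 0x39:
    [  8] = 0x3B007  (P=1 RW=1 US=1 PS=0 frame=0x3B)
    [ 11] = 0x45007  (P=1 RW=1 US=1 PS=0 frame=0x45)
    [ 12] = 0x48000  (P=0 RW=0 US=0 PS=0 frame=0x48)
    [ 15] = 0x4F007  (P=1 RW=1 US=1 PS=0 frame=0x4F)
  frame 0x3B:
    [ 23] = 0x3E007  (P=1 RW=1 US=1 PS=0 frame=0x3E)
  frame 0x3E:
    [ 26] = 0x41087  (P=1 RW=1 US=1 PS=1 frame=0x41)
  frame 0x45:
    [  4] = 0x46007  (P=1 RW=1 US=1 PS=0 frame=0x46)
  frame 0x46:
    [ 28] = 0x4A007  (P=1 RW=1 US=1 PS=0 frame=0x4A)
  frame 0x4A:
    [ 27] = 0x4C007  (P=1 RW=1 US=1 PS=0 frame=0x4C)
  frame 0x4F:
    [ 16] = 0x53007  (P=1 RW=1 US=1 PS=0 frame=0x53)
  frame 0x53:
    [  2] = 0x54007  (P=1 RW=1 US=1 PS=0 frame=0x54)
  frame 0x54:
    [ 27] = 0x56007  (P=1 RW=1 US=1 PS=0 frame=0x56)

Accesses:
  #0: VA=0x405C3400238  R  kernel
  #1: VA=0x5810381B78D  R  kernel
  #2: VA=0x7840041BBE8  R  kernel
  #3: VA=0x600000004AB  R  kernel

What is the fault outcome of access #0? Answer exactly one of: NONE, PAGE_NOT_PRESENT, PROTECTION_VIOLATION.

Walk each access:
#0 VA=0x405C3400238 (r,kernel):
  L0: frame=0x39 idx=8 entry=0x3B007 [P=1 RW=1 US=1 PS=0]
  L1: frame=0x3B idx=23 entry=0x3E007 [P=1 RW=1 US=1 PS=0]
  L2: frame=0x3E idx=26 entry=0x41087 [P=1 RW=1 US=1 PS=1]
  → PA=0x41238 (huge @L2)  (3 entries read)
#1 VA=0x5810381B78D (r,kernel):
  L0: frame=0x39 idx=11 entry=0x45007 [P=1 RW=1 US=1 PS=0]
  L1: frame=0x45 idx=4 entry=0x46007 [P=1 RW=1 US=1 PS=0]
  L2: frame=0x46 idx=28 entry=0x4A007 [P=1 RW=1 US=1 PS=0]
  L3: frame=0x4A idx=27 entry=0x4C007 [P=1 RW=1 US=1 PS=0]
  → PA=0x4C78D  (4 entries read)
#2 VA=0x7840041BBE8 (r,kernel):
  L0: frame=0x39 idx=15 entry=0x4F007 [P=1 RW=1 US=1 PS=0]
  L1: frame=0x4F idx=16 entry=0x53007 [P=1 RW=1 US=1 PS=0]
  L2: frame=0x53 idx=2 entry=0x54007 [P=1 RW=1 US=1 PS=0]
  L3: frame=0x54 idx=27 entry=0x56007 [P=1 RW=1 US=1 PS=0]
  → PA=0x56BE8  (4 entries read)
#3 VA=0x600000004AB (r,kernel):
  L0: frame=0x39 idx=12 entry=0x48000 [P=0 RW=0 US=0 PS=0]
  → PAGE_NOT_PRESENT  (1 entries read)

Access #0 fault: NONE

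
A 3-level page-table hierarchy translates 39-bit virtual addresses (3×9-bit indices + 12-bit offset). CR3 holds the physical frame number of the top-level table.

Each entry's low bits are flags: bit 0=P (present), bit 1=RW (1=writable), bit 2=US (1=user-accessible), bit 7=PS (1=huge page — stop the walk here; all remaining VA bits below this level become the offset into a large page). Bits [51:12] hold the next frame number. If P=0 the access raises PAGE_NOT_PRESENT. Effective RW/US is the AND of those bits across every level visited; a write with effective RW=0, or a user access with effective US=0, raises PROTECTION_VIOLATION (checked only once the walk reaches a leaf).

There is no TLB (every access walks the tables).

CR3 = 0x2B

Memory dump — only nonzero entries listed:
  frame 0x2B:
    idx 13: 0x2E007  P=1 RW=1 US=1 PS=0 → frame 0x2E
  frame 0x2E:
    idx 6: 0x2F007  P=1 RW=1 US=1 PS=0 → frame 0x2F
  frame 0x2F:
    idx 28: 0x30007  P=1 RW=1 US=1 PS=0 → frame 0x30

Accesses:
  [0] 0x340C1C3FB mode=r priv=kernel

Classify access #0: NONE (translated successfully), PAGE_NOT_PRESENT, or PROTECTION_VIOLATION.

Walk each access:
#0 VA=0x340C1C3FB (r,kernel):
  lvl0: tbl 0x2B, slot 13 ⇒ 0x2E007 (P1/RW1/US1/PS0)
  lvl1: tbl 0x2E, slot 6 ⇒ 0x2F007 (P1/RW1/US1/PS0)
  lvl2: tbl 0x2F, slot 28 ⇒ 0x30007 (P1/RW1/US1/PS0)
  → PA=0x303FB  (3 entries read)

Access #0 fault: NONE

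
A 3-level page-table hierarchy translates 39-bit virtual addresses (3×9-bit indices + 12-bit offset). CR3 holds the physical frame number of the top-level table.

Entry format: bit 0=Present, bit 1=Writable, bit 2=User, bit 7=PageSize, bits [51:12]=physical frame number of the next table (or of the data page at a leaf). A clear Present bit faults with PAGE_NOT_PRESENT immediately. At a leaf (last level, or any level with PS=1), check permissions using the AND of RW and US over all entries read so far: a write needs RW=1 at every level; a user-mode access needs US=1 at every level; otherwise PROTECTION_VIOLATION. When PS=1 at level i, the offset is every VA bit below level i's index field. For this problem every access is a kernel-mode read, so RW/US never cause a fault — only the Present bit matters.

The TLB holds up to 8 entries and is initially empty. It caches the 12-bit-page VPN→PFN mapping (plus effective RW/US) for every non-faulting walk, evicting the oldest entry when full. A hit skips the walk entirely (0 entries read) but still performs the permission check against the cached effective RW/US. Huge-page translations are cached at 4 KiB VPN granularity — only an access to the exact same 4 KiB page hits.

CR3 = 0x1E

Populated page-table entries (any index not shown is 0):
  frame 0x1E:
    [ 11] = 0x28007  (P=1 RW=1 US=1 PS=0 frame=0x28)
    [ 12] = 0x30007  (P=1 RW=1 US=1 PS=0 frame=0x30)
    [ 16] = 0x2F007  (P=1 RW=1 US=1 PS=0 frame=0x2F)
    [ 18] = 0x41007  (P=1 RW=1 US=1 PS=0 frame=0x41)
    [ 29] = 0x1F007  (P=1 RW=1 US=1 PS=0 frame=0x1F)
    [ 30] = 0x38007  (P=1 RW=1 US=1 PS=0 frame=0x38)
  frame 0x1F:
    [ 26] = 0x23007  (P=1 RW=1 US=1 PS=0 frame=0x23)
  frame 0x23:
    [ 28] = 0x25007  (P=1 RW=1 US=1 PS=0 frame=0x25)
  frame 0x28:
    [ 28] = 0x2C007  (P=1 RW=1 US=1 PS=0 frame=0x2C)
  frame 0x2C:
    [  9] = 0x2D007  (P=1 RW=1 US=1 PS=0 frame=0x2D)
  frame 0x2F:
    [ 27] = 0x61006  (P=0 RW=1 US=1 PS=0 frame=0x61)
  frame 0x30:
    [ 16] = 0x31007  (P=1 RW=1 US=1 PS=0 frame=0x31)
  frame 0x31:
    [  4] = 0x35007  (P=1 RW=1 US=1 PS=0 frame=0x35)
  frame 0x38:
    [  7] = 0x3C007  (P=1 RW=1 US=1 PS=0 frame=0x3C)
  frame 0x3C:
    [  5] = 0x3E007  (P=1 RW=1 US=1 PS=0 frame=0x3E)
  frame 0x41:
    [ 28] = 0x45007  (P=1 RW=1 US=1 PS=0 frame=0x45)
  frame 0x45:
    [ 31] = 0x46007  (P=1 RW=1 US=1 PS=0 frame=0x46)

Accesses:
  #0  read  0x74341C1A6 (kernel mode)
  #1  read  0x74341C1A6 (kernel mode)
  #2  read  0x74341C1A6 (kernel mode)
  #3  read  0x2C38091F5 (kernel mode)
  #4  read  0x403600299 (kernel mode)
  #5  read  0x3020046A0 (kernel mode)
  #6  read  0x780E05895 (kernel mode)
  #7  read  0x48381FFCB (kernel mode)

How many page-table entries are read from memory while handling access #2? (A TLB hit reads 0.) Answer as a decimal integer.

Walk each access:
#0 VA=0x74341C1A6 (r,kernel):
  lvl0: tbl 0x1E, slot 29 ⇒ 0x1F007 (P1/RW1/US1/PS0)
  lvl1: tbl 0x1F, slot 26 ⇒ 0x23007 (P1/RW1/US1/PS0)
  lvl2: tbl 0x23, slot 28 ⇒ 0x25007 (P1/RW1/US1/PS0)
  ⇒ phys 0x251A6  [3 reads]
#1 VA=0x74341C1A6 (r,kernel):
  TLB hit vpn=0x74341C → PA=0x251A6
#2 VA=0x74341C1A6 (r,kernel):
  TLB hit vpn=0x74341C → PA=0x251A6
#3 VA=0x2C38091F5 (r,kernel):
  lvl0: tbl 0x1E, slot 11 ⇒ 0x28007 (P1/RW1/US1/PS0)
  lvl1: tbl 0x28, slot 28 ⇒ 0x2C007 (P1/RW1/US1/PS0)
  lvl2: tbl 0x2C, slot 9 ⇒ 0x2D007 (P1/RW1/US1/PS0)
  ⇒ phys 0x2D1F5  [3 reads]
#4 VA=0x403600299 (r,kernel):
  lvl0: tbl 0x1E, slot 16 ⇒ 0x2F007 (P1/RW1/US1/PS0)
  lvl1: tbl 0x2F, slot 27 ⇒ 0x61006 (P0/RW1/US1/PS0)
  → PAGE_NOT_PRESENT  (2 entries read)
#5 VA=0x3020046A0 (r,kernel):
  lvl0: tbl 0x1E, slot 12 ⇒ 0x30007 (P1/RW1/US1/PS0)
  lvl1: tbl 0x30, slot 16 ⇒ 0x31007 (P1/RW1/US1/PS0)
  lvl2: tbl 0x31, slot 4 ⇒ 0x35007 (P1/RW1/US1/PS0)
  ⇒ phys 0x356A0  [3 reads]
#6 VA=0x780E05895 (r,kernel):
  lvl0: tbl 0x1E, slot 30 ⇒ 0x38007 (P1/RW1/US1/PS0)
  lvl1: tbl 0x38, slot 7 ⇒ 0x3C007 (P1/RW1/US1/PS0)
  lvl2: tbl 0x3C, slot 5 ⇒ 0x3E007 (P1/RW1/US1/PS0)
  ⇒ phys 0x3E895  [3 reads]
#7 VA=0x48381FFCB (r,kernel):
  lvl0: tbl 0x1E, slot 18 ⇒ 0x41007 (P1/RW1/US1/PS0)
  lvl1: tbl 0x41, slot 28 ⇒ 0x45007 (P1/RW1/US1/PS0)
  lvl2: tbl 0x45, slot 31 ⇒ 0x46007 (P1/RW1/US1/PS0)
  ⇒ phys 0x46FCB  [3 reads]

Entries read for #2: 0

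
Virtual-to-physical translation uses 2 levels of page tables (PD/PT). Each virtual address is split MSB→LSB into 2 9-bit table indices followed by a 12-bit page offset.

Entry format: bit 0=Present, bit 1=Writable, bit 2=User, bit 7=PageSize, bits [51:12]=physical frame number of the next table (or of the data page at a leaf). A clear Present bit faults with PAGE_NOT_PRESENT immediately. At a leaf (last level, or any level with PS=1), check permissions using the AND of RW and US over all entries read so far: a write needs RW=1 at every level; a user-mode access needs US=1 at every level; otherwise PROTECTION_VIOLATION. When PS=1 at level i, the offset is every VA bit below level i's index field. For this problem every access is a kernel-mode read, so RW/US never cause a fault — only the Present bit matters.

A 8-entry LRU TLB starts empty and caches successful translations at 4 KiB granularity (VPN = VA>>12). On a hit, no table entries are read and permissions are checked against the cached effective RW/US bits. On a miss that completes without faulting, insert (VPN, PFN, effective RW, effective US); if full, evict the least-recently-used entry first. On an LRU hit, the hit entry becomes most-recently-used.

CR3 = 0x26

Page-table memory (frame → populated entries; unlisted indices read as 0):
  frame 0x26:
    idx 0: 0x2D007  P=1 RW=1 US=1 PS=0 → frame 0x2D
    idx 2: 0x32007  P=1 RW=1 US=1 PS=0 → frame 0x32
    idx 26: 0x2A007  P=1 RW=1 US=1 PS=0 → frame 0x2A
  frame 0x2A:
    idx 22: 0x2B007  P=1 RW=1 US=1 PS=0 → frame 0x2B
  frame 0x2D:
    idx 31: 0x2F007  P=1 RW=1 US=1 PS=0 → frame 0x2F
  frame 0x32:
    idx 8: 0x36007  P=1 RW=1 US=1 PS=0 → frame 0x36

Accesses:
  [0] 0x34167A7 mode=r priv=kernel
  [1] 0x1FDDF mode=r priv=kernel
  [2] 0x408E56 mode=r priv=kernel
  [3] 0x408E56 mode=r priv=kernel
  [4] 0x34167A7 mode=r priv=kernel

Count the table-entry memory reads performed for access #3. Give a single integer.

Trace:
#0 VA=0x34167A7 (r,kernel):
  [0] read 0x26 idx=26: raw=0x2A007 flags P=1 W=1 U=1 S=0
  [1] read 0x2A idx=22: raw=0x2B007 flags P=1 W=1 U=1 S=0
  ✓ 0x2B7A7  — 2 lookups
#1 VA=0x1FDDF (r,kernel):
  [0] read 0x26 idx=0: raw=0x2D007 flags P=1 W=1 U=1 S=0
  [1] read 0x2D idx=31: raw=0x2F007 flags P=1 W=1 U=1 S=0
  ✓ 0x2FDDF  — 2 lookups
#2 VA=0x408E56 (r,kernel):
  [0] read 0x26 idx=2: raw=0x32007 flags P=1 W=1 U=1 S=0
  [1] read 0x32 idx=8: raw=0x36007 flags P=1 W=1 U=1 S=0
  ✓ 0x36E56  — 2 lookups
#3 VA=0x408E56 (r,kernel):
  TLB hit vpn=0x408 → PA=0x36E56
#4 VA=0x34167A7 (r,kernel):
  TLB hit vpn=0x3416 → PA=0x2B7A7

Entries read for #3: 0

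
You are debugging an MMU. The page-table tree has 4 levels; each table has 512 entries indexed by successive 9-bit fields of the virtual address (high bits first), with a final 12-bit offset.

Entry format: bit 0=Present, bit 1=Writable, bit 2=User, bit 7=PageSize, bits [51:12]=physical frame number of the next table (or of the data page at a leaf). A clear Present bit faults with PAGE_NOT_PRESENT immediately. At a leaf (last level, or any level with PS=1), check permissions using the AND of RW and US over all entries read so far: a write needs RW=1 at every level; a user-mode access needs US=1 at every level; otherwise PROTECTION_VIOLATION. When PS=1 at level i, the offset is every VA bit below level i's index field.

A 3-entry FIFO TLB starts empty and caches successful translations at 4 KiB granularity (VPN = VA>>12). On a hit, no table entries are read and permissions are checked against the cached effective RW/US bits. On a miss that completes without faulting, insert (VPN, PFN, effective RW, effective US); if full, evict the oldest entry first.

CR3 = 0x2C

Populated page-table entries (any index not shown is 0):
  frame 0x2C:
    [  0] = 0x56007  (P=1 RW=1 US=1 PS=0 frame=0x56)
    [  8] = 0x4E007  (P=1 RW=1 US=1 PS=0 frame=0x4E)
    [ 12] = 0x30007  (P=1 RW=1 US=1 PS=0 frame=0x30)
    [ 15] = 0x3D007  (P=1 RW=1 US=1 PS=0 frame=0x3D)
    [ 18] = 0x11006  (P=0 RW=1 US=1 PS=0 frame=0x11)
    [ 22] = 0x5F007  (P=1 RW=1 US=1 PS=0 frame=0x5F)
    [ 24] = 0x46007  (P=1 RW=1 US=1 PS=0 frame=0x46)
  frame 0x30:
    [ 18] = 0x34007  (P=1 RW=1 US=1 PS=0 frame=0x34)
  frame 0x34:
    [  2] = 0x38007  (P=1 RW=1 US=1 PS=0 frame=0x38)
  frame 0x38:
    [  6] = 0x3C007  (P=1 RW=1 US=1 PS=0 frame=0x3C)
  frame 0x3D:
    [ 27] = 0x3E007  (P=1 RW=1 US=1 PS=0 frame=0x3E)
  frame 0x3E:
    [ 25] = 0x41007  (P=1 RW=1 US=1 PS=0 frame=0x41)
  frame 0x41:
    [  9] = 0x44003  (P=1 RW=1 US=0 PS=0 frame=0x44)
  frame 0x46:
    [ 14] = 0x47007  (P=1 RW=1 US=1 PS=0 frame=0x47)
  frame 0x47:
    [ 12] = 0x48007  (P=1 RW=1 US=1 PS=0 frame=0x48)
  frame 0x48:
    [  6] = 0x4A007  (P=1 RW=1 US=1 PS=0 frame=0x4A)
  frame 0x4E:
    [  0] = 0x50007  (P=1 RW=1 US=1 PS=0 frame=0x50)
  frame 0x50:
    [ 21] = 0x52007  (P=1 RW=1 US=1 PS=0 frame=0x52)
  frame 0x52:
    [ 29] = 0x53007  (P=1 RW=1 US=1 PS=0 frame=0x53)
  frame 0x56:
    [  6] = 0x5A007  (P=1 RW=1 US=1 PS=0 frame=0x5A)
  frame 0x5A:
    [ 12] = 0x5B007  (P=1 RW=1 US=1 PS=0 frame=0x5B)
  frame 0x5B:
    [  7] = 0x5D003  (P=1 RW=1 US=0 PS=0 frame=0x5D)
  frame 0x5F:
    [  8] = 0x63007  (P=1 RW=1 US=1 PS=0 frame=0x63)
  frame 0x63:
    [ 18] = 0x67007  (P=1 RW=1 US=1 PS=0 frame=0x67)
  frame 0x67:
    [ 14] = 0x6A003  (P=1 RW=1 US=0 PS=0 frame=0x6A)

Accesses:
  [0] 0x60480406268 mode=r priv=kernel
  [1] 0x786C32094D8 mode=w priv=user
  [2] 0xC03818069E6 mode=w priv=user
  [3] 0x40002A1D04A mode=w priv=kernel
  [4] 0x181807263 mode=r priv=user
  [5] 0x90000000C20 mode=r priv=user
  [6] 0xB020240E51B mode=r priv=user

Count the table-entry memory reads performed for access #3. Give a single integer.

Per-access translation:
#0 VA=0x60480406268 (r,kernel):
  lvl0: tbl 0x2C, slot 12 ⇒ 0x30007 (P1/RW1/US1/PS0)
  lvl1: tbl 0x30, slot 18 ⇒ 0x34007 (P1/RW1/US1/PS0)
  lvl2: tbl 0x34, slot 2 ⇒ 0x38007 (P1/RW1/US1/PS0)
  lvl3: tbl 0x38, slot 6 ⇒ 0x3C007 (P1/RW1/US1/PS0)
  → PA=0x3C268  (4 entries read)
#1 VA=0x786C32094D8 (w,user):
  lvl0: tbl 0x2C, slot 15 ⇒ 0x3D007 (P1/RW1/US1/PS0)
  lvl1: tbl 0x3D, slot 27 ⇒ 0x3E007 (P1/RW1/US1/PS0)
  lvl2: tbl 0x3E, slot 25 ⇒ 0x41007 (P1/RW1/US1/PS0)
  lvl3: tbl 0x41, slot 9 ⇒ 0x44003 (P1/RW1/US0/PS0)
  → PROTECTION_VIOLATION  (4 entries read)
#2 VA=0xC03818069E6 (w,user):
  lvl0: tbl 0x2C, slot 24 ⇒ 0x46007 (P1/RW1/US1/PS0)
  lvl1: tbl 0x46, slot 14 ⇒ 0x47007 (P1/RW1/US1/PS0)
  lvl2: tbl 0x47, slot 12 ⇒ 0x48007 (P1/RW1/US1/PS0)
  lvl3: tbl 0x48, slot 6 ⇒ 0x4A007 (P1/RW1/US1/PS0)
  → PA=0x4A9E6  (4 entries read)
#3 VA=0x40002A1D04A (w,kernel):
  lvl0: tbl 0x2C, slot 8 ⇒ 0x4E007 (P1/RW1/US1/PS0)
  lvl1: tbl 0x4E, slot 0 ⇒ 0x50007 (P1/RW1/US1/PS0)
  lvl2: tbl 0x50, slot 21 ⇒ 0x52007 (P1/RW1/US1/PS0)
  lvl3: tbl 0x52, slot 29 ⇒ 0x53007 (P1/RW1/US1/PS0)
  → PA=0x5304A  (4 entries read)
#4 VA=0x181807263 (r,user):
  lvl0: tbl 0x2C, slot 0 ⇒ 0x56007 (P1/RW1/US1/PS0)
  lvl1: tbl 0x56, slot 6 ⇒ 0x5A007 (P1/RW1/US1/PS0)
  lvl2: tbl 0x5A, slot 12 ⇒ 0x5B007 (P1/RW1/US1/PS0)
  lvl3: tbl 0x5B, slot 7 ⇒ 0x5D003 (P1/RW1/US0/PS0)
  → PROTECTION_VIOLATION  (4 entries read)
#5 VA=0x90000000C20 (r,user):
  lvl0: tbl 0x2C, slot 18 ⇒ 0x11006 (P0/RW1/US1/PS0)
  → PAGE_NOT_PRESENT  (1 entries read)
#6 VA=0xB020240E51B (r,user):
  lvl0: tbl 0x2C, slot 22 ⇒ 0x5F007 (P1/RW1/US1/PS0)
  lvl1: tbl 0x5F, slot 8 ⇒ 0x63007 (P1/RW1/US1/PS0)
  lvl2: tbl 0x63, slot 18 ⇒ 0x67007 (P1/RW1/US1/PS0)
  lvl3: tbl 0x67, slot 14 ⇒ 0x6A003 (P1/RW1/US0/PS0)
  → PROTECTION_VIOLATION  (4 entries read)

Entries read for #3: 4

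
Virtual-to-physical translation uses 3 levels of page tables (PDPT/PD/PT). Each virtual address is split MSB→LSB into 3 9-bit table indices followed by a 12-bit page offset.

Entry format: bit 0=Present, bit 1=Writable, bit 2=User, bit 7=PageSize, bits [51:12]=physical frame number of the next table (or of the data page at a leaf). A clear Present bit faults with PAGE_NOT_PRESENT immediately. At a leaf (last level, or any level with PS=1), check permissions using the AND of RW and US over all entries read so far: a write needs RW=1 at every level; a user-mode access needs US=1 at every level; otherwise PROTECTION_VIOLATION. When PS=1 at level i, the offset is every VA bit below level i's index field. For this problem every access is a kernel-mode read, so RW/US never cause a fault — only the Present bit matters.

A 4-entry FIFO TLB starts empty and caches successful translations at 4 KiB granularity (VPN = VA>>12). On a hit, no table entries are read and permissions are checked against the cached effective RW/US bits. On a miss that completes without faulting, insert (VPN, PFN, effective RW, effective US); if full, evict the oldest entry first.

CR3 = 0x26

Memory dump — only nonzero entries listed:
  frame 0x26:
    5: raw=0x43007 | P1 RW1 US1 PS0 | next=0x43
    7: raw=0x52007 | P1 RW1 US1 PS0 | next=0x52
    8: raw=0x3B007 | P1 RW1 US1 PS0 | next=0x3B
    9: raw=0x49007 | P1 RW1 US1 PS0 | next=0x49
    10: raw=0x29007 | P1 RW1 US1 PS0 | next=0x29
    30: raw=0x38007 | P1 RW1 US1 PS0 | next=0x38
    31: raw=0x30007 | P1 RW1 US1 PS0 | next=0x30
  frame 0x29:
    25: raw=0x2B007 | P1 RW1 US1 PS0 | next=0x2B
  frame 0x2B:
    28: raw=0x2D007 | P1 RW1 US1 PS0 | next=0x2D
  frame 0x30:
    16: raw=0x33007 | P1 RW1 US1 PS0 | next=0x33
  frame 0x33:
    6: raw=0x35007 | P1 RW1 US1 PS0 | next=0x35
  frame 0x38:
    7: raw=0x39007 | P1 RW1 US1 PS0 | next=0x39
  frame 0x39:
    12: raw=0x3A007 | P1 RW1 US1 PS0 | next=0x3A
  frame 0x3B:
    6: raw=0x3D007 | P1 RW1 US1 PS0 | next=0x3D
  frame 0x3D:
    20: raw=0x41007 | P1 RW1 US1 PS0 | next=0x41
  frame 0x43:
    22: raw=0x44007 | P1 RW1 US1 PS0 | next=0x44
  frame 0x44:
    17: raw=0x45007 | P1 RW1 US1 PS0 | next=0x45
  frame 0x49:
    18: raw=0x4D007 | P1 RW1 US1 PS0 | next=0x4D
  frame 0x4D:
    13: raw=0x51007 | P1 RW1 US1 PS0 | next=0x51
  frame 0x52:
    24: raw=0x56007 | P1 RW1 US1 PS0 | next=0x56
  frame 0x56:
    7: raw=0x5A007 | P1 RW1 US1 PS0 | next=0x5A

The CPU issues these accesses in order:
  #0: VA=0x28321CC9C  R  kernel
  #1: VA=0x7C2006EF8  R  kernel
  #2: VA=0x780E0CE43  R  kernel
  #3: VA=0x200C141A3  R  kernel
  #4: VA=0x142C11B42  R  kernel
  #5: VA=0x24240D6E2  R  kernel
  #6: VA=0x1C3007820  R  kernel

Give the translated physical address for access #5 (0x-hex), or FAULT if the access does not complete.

Per-access translation:
#0 VA=0x28321CC9C (r,kernel):
  [0] read 0x26 idx=10: raw=0x29007 flags P=1 W=1 U=1 S=0
  [1] read 0x29 idx=25: raw=0x2B007 flags P=1 W=1 U=1 S=0
  [2] read 0x2B idx=28: raw=0x2D007 flags P=1 W=1 U=1 S=0
  → PA=0x2DC9C  (3 entries read)
#1 VA=0x7C2006EF8 (r,kernel):
  [0] read 0x26 idx=31: raw=0x30007 flags P=1 W=1 U=1 S=0
  [1] read 0x30 idx=16: raw=0x33007 flags P=1 W=1 U=1 S=0
  [2] read 0x33 idx=6: raw=0x35007 flags P=1 W=1 U=1 S=0
  → PA=0x35EF8  (3 entries read)
#2 VA=0x780E0CE43 (r,kernel):
  [0] read 0x26 idx=30: raw=0x38007 flags P=1 W=1 U=1 S=0
  [1] read 0x38 idx=7: raw=0x39007 flags P=1 W=1 U=1 S=0
  [2] read 0x39 idx=12: raw=0x3A007 flags P=1 W=1 U=1 S=0
  → PA=0x3AE43  (3 entries read)
#3 VA=0x200C141A3 (r,kernel):
  [0] read 0x26 idx=8: raw=0x3B007 flags P=1 W=1 U=1 S=0
  [1] read 0x3B idx=6: raw=0x3D007 flags P=1 W=1 U=1 S=0
  [2] read 0x3D idx=20: raw=0x41007 flags P=1 W=1 U=1 S=0
  → PA=0x411A3  (3 entries read)
#4 VA=0x142C11B42 (r,kernel):
  [0] read 0x26 idx=5: raw=0x43007 flags P=1 W=1 U=1 S=0
  [1] read 0x43 idx=22: raw=0x44007 flags P=1 W=1 U=1 S=0
  [2] read 0x44 idx=17: raw=0x45007 flags P=1 W=1 U=1 S=0
  → PA=0x45B42  (3 entries read)
#5 VA=0x24240D6E2 (r,kernel):
  [0] read 0x26 idx=9: raw=0x49007 flags P=1 W=1 U=1 S=0
  [1] read 0x49 idx=18: raw=0x4D007 flags P=1 W=1 U=1 S=0
  [2] read 0x4D idx=13: raw=0x51007 flags P=1 W=1 U=1 S=0
  → PA=0x516E2  (3 entries read)
#6 VA=0x1C3007820 (r,kernel):
  [0] read 0x26 idx=7: raw=0x52007 flags P=1 W=1 U=1 S=0
  [1] read 0x52 idx=24: raw=0x56007 flags P=1 W=1 U=1 S=0
  [2] read 0x56 idx=7: raw=0x5A007 flags P=1 W=1 U=1 S=0
  → PA=0x5A820  (3 entries read)

Access #5 PA: 0x516E2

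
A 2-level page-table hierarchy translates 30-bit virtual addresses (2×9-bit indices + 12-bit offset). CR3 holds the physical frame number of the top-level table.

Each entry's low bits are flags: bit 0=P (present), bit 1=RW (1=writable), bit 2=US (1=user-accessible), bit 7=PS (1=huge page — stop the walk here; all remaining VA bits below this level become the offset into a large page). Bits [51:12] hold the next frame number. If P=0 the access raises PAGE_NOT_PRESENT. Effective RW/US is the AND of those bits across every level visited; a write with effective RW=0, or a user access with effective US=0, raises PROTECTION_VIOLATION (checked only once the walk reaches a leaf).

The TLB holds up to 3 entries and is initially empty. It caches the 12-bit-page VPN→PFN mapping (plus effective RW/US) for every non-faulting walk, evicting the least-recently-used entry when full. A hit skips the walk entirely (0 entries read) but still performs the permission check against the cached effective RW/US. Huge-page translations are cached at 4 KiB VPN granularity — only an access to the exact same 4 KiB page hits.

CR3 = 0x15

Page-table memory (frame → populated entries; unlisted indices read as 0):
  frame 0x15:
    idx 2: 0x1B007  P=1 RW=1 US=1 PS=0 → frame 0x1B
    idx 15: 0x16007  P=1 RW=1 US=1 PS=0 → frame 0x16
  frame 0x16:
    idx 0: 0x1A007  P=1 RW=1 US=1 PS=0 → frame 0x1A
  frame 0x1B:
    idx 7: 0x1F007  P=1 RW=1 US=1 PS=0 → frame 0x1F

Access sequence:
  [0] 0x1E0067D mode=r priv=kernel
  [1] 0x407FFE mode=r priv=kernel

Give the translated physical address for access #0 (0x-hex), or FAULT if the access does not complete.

Trace:
#0 VA=0x1E0067D (r,kernel):
  L0 @0x15[15] → 0x16007  P=1,RW=1,US=1,PS=0
  L1 @0x16[0] → 0x1A007  P=1,RW=1,US=1,PS=0
  ✓ 0x1A67D  — 2 lookups
#1 VA=0x407FFE (r,kernel):
  L0 @0x15[2] → 0x1B007  P=1,RW=1,US=1,PS=0
  L1 @0x1B[7] → 0x1F007  P=1,RW=1,US=1,PS=0
  ✓ 0x1FFFE  — 2 lookups

Access #0 PA: 0x1A67D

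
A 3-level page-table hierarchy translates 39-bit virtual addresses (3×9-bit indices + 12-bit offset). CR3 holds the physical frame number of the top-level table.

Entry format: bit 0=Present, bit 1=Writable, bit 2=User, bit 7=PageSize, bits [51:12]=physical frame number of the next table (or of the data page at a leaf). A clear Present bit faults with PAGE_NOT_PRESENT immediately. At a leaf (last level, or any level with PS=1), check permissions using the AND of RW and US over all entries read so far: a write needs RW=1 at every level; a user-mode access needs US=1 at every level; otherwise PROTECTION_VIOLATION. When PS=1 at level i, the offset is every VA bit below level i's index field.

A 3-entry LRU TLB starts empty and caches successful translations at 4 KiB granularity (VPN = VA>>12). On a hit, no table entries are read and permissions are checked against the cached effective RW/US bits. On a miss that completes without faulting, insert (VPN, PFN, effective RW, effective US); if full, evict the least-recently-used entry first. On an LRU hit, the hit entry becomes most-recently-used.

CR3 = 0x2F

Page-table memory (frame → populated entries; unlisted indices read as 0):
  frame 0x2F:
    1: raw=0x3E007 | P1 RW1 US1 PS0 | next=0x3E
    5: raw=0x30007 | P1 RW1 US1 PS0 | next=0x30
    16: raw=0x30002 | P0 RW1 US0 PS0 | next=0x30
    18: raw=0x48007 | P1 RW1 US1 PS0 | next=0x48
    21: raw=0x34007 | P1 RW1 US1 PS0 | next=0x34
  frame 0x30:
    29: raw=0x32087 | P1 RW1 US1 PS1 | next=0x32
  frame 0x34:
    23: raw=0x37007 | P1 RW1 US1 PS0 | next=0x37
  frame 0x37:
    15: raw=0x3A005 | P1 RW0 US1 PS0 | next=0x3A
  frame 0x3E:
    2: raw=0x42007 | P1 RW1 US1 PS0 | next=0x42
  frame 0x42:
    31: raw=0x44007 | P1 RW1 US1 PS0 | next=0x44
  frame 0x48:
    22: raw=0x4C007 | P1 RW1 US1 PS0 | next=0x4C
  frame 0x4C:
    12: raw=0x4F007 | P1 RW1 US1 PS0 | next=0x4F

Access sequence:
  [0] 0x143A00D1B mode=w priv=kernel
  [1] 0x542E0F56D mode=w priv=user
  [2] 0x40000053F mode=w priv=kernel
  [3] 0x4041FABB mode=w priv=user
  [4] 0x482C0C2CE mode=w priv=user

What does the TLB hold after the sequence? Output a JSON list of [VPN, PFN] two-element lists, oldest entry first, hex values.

Trace:
#0 VA=0x143A00D1B (w,kernel):
  L0 @0x2F[5] → 0x30007  P=1,RW=1,US=1,PS=0
  L1 @0x30[29] → 0x32087  P=1,RW=1,US=1,PS=1
  → PA=0x32D1B (huge @L1)  (2 entries read)
#1 VA=0x542E0F56D (w,user):
  L0 @0x2F[21] → 0x34007  P=1,RW=1,US=1,PS=0
  L1 @0x34[23] → 0x37007  P=1,RW=1,US=1,PS=0
  L2 @0x37[15] → 0x3A005  P=1,RW=0,US=1,PS=0
  → PROTECTION_VIOLATION  (3 entries read)
#2 VA=0x40000053F (w,kernel):
  L0 @0x2F[16] → 0x30002  P=0,RW=1,US=0,PS=0
  → PAGE_NOT_PRESENT  (1 entries read)
#3 VA=0x4041FABB (w,user):
  L0 @0x2F[1] → 0x3E007  P=1,RW=1,US=1,PS=0
  L1 @0x3E[2] → 0x42007  P=1,RW=1,US=1,PS=0
  L2 @0x42[31] → 0x44007  P=1,RW=1,US=1,PS=0
  → PA=0x44ABB  (3 entries read)
#4 VA=0x482C0C2CE (w,user):
  L0 @0x2F[18] → 0x48007  P=1,RW=1,US=1,PS=0
  L1 @0x48[22] → 0x4C007  P=1,RW=1,US=1,PS=0
  L2 @0x4C[12] → 0x4F007  P=1,RW=1,US=1,PS=0
  → PA=0x4F2CE  (3 entries read)

TLB: [["0x143A00", "0x32"], ["0x4041F", "0x44"], ["0x482C0C", "0x4F"]]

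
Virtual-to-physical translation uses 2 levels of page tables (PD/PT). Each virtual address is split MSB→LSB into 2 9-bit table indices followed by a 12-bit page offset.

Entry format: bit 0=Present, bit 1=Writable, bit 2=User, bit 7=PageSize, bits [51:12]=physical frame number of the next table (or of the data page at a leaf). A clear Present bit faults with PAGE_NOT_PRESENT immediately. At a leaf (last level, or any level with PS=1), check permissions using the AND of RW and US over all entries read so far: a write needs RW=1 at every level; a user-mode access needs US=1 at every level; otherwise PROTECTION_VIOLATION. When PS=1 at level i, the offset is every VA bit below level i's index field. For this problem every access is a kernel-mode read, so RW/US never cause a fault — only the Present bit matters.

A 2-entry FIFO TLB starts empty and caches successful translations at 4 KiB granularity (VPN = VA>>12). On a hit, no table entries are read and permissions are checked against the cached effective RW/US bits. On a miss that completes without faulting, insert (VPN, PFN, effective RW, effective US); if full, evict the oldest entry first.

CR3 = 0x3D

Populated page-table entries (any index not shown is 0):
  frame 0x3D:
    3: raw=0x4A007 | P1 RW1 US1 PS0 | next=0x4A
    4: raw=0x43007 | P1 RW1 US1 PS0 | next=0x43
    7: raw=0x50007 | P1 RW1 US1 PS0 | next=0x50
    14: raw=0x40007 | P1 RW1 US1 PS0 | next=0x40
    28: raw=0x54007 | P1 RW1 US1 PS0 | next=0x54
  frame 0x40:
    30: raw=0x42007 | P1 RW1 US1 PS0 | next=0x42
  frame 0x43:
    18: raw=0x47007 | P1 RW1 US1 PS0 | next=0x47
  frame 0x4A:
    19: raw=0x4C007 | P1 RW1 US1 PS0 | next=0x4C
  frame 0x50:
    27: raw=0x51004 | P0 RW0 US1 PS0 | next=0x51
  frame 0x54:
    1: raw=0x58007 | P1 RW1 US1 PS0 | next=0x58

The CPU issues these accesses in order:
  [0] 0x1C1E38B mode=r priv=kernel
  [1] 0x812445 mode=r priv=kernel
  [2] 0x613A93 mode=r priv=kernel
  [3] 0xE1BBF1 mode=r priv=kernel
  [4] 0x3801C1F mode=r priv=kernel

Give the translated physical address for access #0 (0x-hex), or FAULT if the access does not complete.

Per-access translation:
#0 VA=0x1C1E38B (r,kernel):
  lvl0: tbl 0x3D, slot 14 ⇒ 0x40007 (P1/RW1/US1/PS0)
  lvl1: tbl 0x40, slot 30 ⇒ 0x42007 (P1/RW1/US1/PS0)
  → PA=0x4238B  (2 entries read)
#1 VA=0x812445 (r,kernel):
  lvl0: tbl 0x3D, slot 4 ⇒ 0x43007 (P1/RW1/US1/PS0)
  lvl1: tbl 0x43, slot 18 ⇒ 0x47007 (P1/RW1/US1/PS0)
  → PA=0x47445  (2 entries read)
#2 VA=0x613A93 (r,kernel):
  lvl0: tbl 0x3D, slot 3 ⇒ 0x4A007 (P1/RW1/US1/PS0)
  lvl1: tbl 0x4A, slot 19 ⇒ 0x4C007 (P1/RW1/US1/PS0)
  → PA=0x4CA93  (2 entries read)
#3 VA=0xE1BBF1 (r,kernel):
  lvl0: tbl 0x3D, slot 7 ⇒ 0x50007 (P1/RW1/US1/PS0)
  lvl1: tbl 0x50, slot 27 ⇒ 0x51004 (P0/RW0/US1/PS0)
  ⇒ fault: PAGE_NOT_PRESENT  — 2 lookups
#4 VA=0x3801C1F (r,kernel):
  lvl0: tbl 0x3D, slot 28 ⇒ 0x54007 (P1/RW1/US1/PS0)
  lvl1: tbl 0x54, slot 1 ⇒ 0x58007 (P1/RW1/US1/PS0)
  → PA=0x58C1F  (2 entries read)

Access #0 PA: 0x4238B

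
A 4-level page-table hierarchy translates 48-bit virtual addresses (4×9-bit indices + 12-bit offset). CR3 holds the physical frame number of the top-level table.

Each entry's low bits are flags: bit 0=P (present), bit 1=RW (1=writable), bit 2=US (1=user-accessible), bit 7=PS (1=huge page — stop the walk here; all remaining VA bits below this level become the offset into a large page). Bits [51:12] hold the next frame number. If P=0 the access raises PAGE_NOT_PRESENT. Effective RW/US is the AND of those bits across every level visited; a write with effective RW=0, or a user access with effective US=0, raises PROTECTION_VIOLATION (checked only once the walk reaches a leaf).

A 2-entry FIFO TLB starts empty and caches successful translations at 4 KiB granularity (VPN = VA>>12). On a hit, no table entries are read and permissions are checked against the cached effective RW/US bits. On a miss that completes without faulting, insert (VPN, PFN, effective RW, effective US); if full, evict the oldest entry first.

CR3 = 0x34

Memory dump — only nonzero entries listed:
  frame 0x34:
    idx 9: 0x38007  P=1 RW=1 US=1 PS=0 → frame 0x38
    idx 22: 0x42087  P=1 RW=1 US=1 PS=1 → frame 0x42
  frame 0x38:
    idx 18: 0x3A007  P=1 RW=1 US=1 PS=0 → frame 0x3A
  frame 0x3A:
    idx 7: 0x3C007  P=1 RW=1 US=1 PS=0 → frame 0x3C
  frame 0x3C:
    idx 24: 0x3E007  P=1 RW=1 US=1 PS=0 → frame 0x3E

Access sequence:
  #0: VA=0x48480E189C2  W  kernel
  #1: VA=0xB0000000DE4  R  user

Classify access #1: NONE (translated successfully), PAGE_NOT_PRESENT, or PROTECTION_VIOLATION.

Walk each access:
#0 VA=0x48480E189C2 (w,kernel):
  [0] read 0x34 idx=9: raw=0x38007 flags P=1 W=1 U=1 S=0
  [1] read 0x38 idx=18: raw=0x3A007 flags P=1 W=1 U=1 S=0
  [2] read 0x3A idx=7: raw=0x3C007 flags P=1 W=1 U=1 S=0
  [3] read 0x3C idx=24: raw=0x3E007 flags P=1 W=1 U=1 S=0
  ⇒ phys 0x3E9C2  [4 reads]
#1 VA=0xB0000000DE4 (r,user):
  [0] read 0x34 idx=22: raw=0x42087 flags P=1 W=1 U=1 S=1
  ⇒ phys 0x42DE4 (huge @L0)  [1 reads]

Access #1 fault: NONE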